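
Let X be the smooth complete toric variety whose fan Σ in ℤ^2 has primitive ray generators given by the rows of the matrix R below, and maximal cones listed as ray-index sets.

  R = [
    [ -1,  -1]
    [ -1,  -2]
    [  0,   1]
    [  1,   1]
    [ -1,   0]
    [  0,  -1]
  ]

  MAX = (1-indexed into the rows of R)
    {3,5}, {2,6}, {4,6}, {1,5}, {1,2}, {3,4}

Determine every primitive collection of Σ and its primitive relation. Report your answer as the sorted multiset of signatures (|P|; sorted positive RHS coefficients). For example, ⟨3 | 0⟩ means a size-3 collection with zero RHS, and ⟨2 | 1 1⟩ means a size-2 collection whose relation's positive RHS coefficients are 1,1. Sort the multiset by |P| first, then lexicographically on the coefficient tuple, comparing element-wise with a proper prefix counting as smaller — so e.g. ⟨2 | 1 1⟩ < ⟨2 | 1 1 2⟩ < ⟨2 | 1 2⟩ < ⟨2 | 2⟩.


Δ(Σ) — 6 vertices, 9 min non-faces:

  P={1,4}:  v_{1} + v_{4} = 0  →  sig = ⟨2 | 0⟩
  P={3,6}:  v_{3} + v_{6} = 0  →  sig = ⟨2 | 0⟩
  P={1,3}:  v_{1} + v_{3} = v_{5}  →  sig = ⟨2 | 1⟩
  P={1,6}:  v_{1} + v_{6} = v_{2}  →  sig = ⟨2 | 1⟩
  P={2,3}:  v_{2} + v_{3} = v_{1}  →  sig = ⟨2 | 1⟩
  P={2,4}:  v_{2} + v_{4} = v_{6}  →  sig = ⟨2 | 1⟩
  P={4,5}:  v_{4} + v_{5} = v_{3}  →  sig = ⟨2 | 1⟩
  P={5,6}:  v_{5} + v_{6} = v_{1}  →  sig = ⟨2 | 1⟩
  P={2,5}:  v_{2} + v_{5} = 2·v_{1}  →  sig = ⟨2 | 2⟩

Sorted signature multiset PRS(X):
[⟨2 | 0⟩, ⟨2 | 0⟩, ⟨2 | 1⟩, ⟨2 | 1⟩, ⟨2 | 1⟩, ⟨2 | 1⟩, ⟨2 | 1⟩, ⟨2 | 1⟩, ⟨2 | 2⟩]


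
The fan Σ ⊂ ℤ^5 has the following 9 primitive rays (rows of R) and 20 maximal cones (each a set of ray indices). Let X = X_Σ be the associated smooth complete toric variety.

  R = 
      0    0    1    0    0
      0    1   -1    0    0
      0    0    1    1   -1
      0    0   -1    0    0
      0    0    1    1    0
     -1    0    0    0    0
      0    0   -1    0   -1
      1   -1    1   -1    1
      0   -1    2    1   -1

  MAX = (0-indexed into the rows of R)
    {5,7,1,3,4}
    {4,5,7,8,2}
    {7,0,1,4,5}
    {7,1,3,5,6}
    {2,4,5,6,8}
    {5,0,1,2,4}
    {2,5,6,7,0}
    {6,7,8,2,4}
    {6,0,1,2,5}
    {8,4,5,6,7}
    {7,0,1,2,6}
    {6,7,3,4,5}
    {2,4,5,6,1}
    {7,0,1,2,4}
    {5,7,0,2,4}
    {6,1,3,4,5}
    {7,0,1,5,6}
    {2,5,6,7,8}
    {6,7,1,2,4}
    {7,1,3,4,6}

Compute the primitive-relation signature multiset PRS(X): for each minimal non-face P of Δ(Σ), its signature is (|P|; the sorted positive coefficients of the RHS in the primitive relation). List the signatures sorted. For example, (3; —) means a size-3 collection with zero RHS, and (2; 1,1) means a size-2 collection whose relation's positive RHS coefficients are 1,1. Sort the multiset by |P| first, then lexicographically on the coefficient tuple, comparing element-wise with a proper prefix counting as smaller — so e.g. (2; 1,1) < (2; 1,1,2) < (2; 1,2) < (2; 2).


Σ has 9 primitive collections:

  {0,3}:  v_{0} + v_{3} = 0 ; sig = (2; —)
  {1,8}:  v_{1} + v_{8} = v_{2} ; sig = (2; 1)
  {2,3}:  v_{2} + v_{3} = v_{4} + v_{6} ; sig = (2; 1,1)
  {0,8}:  v_{0} + v_{8} = 2·v_{2} + v_{5} + v_{7} ; sig = (2; 1,1,2)
  {3,8}:  v_{3} + v_{8} = 2·v_{4} + v_{5} + 2·v_{6} + v_{7} ; sig = (2; 1,1,2,2)
  {0,4,6}:  v_{0} + v_{4} + v_{6} = v_{2} ; sig = (3; 1)
  {1,2,5,7}:  v_{1} + v_{2} + v_{5} + v_{7} = v_{0} ; sig = (4; 1)
  {1,4,5,6,7}:  v_{1} + v_{4} + v_{5} + v_{6} + v_{7} = 0 ; sig = (5; —)
  {2,4,5,6,7}:  v_{2} + v_{4} + v_{5} + v_{6} + v_{7} = v_{8} ; sig = (5; 1)

Signatures (|P|; sorted positive RHS coefficients), sorted:
    |P|=2: 5 collections, coeffs (), (1), (1,1), (1,1,2), (1,1,2,2)
    |P|=3: 1 collection, coeffs (1)
    |P|=4: 1 collection, coeffs (1)
    |P|=5: 2 collections, coeffs (), (1)


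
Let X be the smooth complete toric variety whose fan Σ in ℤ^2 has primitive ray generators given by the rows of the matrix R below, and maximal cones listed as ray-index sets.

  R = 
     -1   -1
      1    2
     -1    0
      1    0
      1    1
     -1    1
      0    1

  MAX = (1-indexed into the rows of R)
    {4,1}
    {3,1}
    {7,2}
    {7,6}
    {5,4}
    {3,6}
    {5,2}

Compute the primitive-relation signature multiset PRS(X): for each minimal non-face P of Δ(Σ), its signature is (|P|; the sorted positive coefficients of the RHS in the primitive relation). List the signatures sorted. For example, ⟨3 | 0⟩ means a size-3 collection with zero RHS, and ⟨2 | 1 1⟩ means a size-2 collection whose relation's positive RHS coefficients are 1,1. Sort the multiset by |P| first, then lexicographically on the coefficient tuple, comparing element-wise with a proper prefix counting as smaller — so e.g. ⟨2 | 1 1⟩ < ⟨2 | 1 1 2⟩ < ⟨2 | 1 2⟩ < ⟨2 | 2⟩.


Δ(Σ) — 7 vertices, 14 min non-faces:

  {1,5}:  v_{1} + v_{5} = 0  so sig = ⟨2 | 0⟩
  {3,4}:  v_{3} + v_{4} = 0  so sig = ⟨2 | 0⟩
  {1,2}:  v_{1} + v_{2} = v_{7}  so sig = ⟨2 | 1⟩
  {1,7}:  v_{1} + v_{7} = v_{3}  so sig = ⟨2 | 1⟩
  {3,5}:  v_{3} + v_{5} = v_{7}  so sig = ⟨2 | 1⟩
  {3,7}:  v_{3} + v_{7} = v_{6}  so sig = ⟨2 | 1⟩
  {4,6}:  v_{4} + v_{6} = v_{7}  so sig = ⟨2 | 1⟩
  {4,7}:  v_{4} + v_{7} = v_{5}  so sig = ⟨2 | 1⟩
  {5,7}:  v_{5} + v_{7} = v_{2}  so sig = ⟨2 | 1⟩
  {1,6}:  v_{1} + v_{6} = 2·v_{3}  so sig = ⟨2 | 2⟩
  {2,3}:  v_{2} + v_{3} = 2·v_{7}  so sig = ⟨2 | 2⟩
  {2,4}:  v_{2} + v_{4} = 2·v_{5}  so sig = ⟨2 | 2⟩
  {5,6}:  v_{5} + v_{6} = 2·v_{7}  so sig = ⟨2 | 2⟩
  {2,6}:  v_{2} + v_{6} = 3·v_{7}  so sig = ⟨2 | 3⟩

Signatures (|P|; sorted positive RHS coefficients), sorted:
[⟨2 | 0⟩, ⟨2 | 0⟩, ⟨2 | 1⟩, ⟨2 | 1⟩, ⟨2 | 1⟩, ⟨2 | 1⟩, ⟨2 | 1⟩, ⟨2 | 1⟩, ⟨2 | 1⟩, ⟨2 | 2⟩, ⟨2 | 2⟩, ⟨2 | 2⟩, ⟨2 | 2⟩, ⟨2 | 3⟩]


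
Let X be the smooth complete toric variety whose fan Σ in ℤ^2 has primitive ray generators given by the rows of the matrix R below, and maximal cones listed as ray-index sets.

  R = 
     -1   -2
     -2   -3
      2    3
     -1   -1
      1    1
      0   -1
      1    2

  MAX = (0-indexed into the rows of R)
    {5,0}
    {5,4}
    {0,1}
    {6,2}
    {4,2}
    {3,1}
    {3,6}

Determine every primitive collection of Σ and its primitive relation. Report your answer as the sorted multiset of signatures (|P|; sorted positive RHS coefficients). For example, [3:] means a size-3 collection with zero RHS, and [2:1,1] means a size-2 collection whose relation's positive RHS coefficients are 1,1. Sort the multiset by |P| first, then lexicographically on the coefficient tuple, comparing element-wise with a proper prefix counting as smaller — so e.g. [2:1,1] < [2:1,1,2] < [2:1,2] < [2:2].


|primitive collections| = 14. Relations:

  P = {0,6}:  v_{0} + v_{6} = 0  so sig = [2:]
  P = {1,2}:  v_{1} + v_{2} = 0  so sig = [2:]
  P = {3,4}:  v_{3} + v_{4} = 0  so sig = [2:]
  P = {0,2}:  v_{0} + v_{2} = v_{4}  so sig = [2:1]
  P = {0,3}:  v_{0} + v_{3} = v_{1}  so sig = [2:1]
  P = {0,4}:  v_{0} + v_{4} = v_{5}  so sig = [2:1]
  P = {1,4}:  v_{1} + v_{4} = v_{0}  so sig = [2:1]
  P = {1,6}:  v_{1} + v_{6} = v_{3}  so sig = [2:1]
  P = {2,3}:  v_{2} + v_{3} = v_{6}  so sig = [2:1]
  P = {3,5}:  v_{3} + v_{5} = v_{0}  so sig = [2:1]
  P = {4,6}:  v_{4} + v_{6} = v_{2}  so sig = [2:1]
  P = {5,6}:  v_{5} + v_{6} = v_{4}  so sig = [2:1]
  P = {1,5}:  v_{1} + v_{5} = 2·v_{0}  so sig = [2:2]
  P = {2,5}:  v_{2} + v_{5} = 2·v_{4}  so sig = [2:2]

Sorted signature multiset PRS(X):
{ [2:] ×3,  [2:1] ×9,  [2:2] ×2 }


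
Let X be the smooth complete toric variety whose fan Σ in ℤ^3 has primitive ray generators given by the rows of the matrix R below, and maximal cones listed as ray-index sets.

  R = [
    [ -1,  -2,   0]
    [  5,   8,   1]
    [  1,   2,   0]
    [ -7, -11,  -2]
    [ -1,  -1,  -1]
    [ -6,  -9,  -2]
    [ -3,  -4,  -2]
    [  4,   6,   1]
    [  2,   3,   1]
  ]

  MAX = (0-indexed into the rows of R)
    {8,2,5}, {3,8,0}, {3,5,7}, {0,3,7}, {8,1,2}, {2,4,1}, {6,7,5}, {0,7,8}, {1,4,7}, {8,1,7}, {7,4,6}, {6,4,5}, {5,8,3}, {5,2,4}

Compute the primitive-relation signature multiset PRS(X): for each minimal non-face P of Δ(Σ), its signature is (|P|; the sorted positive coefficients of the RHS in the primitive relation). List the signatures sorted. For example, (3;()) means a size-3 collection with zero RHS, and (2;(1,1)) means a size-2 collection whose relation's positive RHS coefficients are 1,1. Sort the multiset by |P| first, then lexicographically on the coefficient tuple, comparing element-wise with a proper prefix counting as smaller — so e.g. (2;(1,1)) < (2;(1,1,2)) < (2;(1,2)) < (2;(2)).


Minimal non-faces — 18 found among 9 rays, 14 max cones:

  • {0,2}:  v_{0} + v_{2} = 0  ⟹  sig = (2;())
  • {0,1}:  v_{0} + v_{1} = v_{7}  ⟹  sig = (2;(1))
  • {0,5}:  v_{0} + v_{5} = v_{3}  ⟹  sig = (2;(1))
  • {1,5}:  v_{1} + v_{5} = v_{4}  ⟹  sig = (2;(1))
  • {2,3}:  v_{2} + v_{3} = v_{5}  ⟹  sig = (2;(1))
  • {2,7}:  v_{2} + v_{7} = v_{1}  ⟹  sig = (2;(1))
  • {4,8}:  v_{4} + v_{8} = v_{2}  ⟹  sig = (2;(1))
  • {6,8}:  v_{6} + v_{8} = v_{4}  ⟹  sig = (2;(1))
  • {0,4}:  v_{0} + v_{4} = v_{5} + v_{7}  ⟹  sig = (2;(1,1))
  • {1,3}:  v_{1} + v_{3} = v_{5} + v_{7}  ⟹  sig = (2;(1,1))
  • {1,6}:  v_{1} + v_{6} = 2·v_{4} + v_{7}  ⟹  sig = (2;(1,2))
  • {3,4}:  v_{3} + v_{4} = 2·v_{5} + v_{7}  ⟹  sig = (2;(1,2))
  • {2,6}:  v_{2} + v_{6} = 2·v_{4}  ⟹  sig = (2;(2))
  • {0,6}:  v_{0} + v_{6} = 2·v_{5} + 2·v_{7}  ⟹  sig = (2;(2,2))
  • {3,6}:  v_{3} + v_{6} = 3·v_{5} + 2·v_{7}  ⟹  sig = (2;(2,3))
  • {5,7,8}:  v_{5} + v_{7} + v_{8} = 0  ⟹  sig = (3;())
  • {3,7,8}:  v_{3} + v_{7} + v_{8} = v_{0}  ⟹  sig = (3;(1))
  • {4,5,7}:  v_{4} + v_{5} + v_{7} = v_{6}  ⟹  sig = (3;(1))

Sorted signature multiset PRS(X):
    |P|=2: 15 collections, coeffs (), (1), (1), (1), (1), (1), (1), (1), (1,1), (1,1), (1,2), (1,2), (2), (2,2), (2,3)
    |P|=3: 3 collections, coeffs (), (1), (1)


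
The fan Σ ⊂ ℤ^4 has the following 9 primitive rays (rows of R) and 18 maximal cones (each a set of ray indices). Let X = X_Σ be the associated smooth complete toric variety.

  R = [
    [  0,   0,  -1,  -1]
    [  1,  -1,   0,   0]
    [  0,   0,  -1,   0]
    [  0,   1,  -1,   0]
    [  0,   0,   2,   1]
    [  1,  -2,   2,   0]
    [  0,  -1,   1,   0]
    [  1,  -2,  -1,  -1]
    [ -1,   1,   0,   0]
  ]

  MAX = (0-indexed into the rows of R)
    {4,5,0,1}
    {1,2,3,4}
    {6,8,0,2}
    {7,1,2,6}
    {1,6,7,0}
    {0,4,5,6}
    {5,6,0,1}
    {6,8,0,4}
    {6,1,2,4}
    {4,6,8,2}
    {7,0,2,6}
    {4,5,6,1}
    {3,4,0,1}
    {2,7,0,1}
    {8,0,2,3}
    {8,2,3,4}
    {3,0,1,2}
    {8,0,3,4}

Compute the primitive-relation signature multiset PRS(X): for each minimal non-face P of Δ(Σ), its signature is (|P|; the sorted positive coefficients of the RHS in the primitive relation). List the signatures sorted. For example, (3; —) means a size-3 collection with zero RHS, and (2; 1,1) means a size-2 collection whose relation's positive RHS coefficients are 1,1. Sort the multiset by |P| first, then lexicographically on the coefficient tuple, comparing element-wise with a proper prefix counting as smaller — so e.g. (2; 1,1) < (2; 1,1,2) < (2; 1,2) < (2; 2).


Minimal non-faces — 12 found among 9 rays, 18 max cones:

  {1,8}:  v_{1} + v_{8} = 0 — sig = (2; —)
  {3,6}:  v_{3} + v_{6} = 0 — sig = (2; —)
  {2,5}:  v_{2} + v_{5} = v_{1} + v_{6} — sig = (2; 1,1)
  {4,7}:  v_{4} + v_{7} = v_{1} + v_{6} — sig = (2; 1,1)
  {3,5}:  v_{3} + v_{5} = v_{0} + v_{1} + v_{4} — sig = (2; 1,1,1)
  {3,7}:  v_{3} + v_{7} = v_{0} + v_{1} + v_{2} — sig = (2; 1,1,1)
  {5,8}:  v_{5} + v_{8} = v_{0} + v_{4} + v_{6} — sig = (2; 1,1,1)
  {7,8}:  v_{7} + v_{8} = v_{0} + v_{2} + v_{6} — sig = (2; 1,1,1)
  {5,7}:  v_{5} + v_{7} = v_{0} + 2·v_{1} + 2·v_{6} — sig = (2; 1,2,2)
  {0,2,4}:  v_{0} + v_{2} + v_{4} = 0 — sig = (3; —)
  {0,1,2,6}:  v_{0} + v_{1} + v_{2} + v_{6} = v_{7} — sig = (4; 1)
  {0,1,4,6}:  v_{0} + v_{1} + v_{4} + v_{6} = v_{5} — sig = (4; 1)

Signatures (|P|; sorted positive RHS coefficients), sorted:
{ (2; —) ×2,  (2; 1,1) ×2,  (2; 1,1,1) ×4,  (2; 1,2,2),  (3; —),  (4; 1) ×2 }


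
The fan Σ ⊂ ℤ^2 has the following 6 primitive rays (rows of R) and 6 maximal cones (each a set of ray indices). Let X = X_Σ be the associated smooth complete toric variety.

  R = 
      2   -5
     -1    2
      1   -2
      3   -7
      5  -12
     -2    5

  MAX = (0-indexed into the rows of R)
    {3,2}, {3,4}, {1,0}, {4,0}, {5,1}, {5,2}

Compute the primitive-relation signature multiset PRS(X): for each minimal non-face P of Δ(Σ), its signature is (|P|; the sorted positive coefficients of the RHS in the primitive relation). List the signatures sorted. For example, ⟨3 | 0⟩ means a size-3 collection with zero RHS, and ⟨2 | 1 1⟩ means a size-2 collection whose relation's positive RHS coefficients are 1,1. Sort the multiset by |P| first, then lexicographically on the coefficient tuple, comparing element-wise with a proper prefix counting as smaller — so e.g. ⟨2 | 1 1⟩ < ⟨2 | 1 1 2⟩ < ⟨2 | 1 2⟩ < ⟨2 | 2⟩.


9 collections generate NE(X_Σ); each relation:

  P={0,5}:  v_{0} + v_{5} = 0 — sig = ⟨2 | 0⟩
  P={1,2}:  v_{1} + v_{2} = 0 — sig = ⟨2 | 0⟩
  P={0,2}:  v_{0} + v_{2} = v_{3} — sig = ⟨2 | 1⟩
  P={0,3}:  v_{0} + v_{3} = v_{4} — sig = ⟨2 | 1⟩
  P={1,3}:  v_{1} + v_{3} = v_{0} — sig = ⟨2 | 1⟩
  P={3,5}:  v_{3} + v_{5} = v_{2} — sig = ⟨2 | 1⟩
  P={4,5}:  v_{4} + v_{5} = v_{3} — sig = ⟨2 | 1⟩
  P={1,4}:  v_{1} + v_{4} = 2·v_{0} — sig = ⟨2 | 2⟩
  P={2,4}:  v_{2} + v_{4} = 2·v_{3} — sig = ⟨2 | 2⟩

Signatures (|P|; sorted positive RHS coefficients), sorted:
{ ⟨2 | 0⟩ ×2,  ⟨2 | 1⟩ ×5,  ⟨2 | 2⟩ ×2 }


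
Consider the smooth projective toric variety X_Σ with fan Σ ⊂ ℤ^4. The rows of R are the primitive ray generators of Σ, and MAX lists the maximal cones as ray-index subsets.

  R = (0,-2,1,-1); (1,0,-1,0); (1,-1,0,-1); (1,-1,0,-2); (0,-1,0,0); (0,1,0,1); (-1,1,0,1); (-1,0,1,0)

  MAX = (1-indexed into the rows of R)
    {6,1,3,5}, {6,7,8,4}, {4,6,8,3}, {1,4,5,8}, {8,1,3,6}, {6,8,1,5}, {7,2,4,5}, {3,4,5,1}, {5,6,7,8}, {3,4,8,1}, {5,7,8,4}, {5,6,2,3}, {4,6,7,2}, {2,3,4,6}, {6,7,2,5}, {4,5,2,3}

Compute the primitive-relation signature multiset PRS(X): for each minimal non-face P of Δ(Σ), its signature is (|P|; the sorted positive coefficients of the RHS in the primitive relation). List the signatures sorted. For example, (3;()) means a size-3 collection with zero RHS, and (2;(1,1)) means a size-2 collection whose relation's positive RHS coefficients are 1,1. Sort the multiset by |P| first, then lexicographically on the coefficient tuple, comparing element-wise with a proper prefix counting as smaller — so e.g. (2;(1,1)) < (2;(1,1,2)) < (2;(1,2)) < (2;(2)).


Minimal non-faces — 7 found among 8 rays, 16 max cones:

  {2,8}:  v_{2} + v_{8} = 0  ⟹  sig = (2;())
  {3,7}:  v_{3} + v_{7} = 0  ⟹  sig = (2;())
  {1,2}:  v_{1} + v_{2} = v_{3} + v_{5}  ⟹  sig = (2;(1,1))
  {1,7}:  v_{1} + v_{7} = v_{5} + v_{8}  ⟹  sig = (2;(1,1))
  {3,5,8}:  v_{3} + v_{5} + v_{8} = v_{1}  ⟹  sig = (3;(1))
  {4,5,6}:  v_{4} + v_{5} + v_{6} = v_{3}  ⟹  sig = (3;(1))
  {1,4,6}:  v_{1} + v_{4} + v_{6} = 2·v_{3} + v_{8}  ⟹  sig = (3;(1,2))

Signatures (|P|; sorted positive RHS coefficients), sorted:
    (2;())
    (2;())
    (2;(1,1))
    (2;(1,1))
    (3;(1))
    (3;(1))
    (3;(1,2))


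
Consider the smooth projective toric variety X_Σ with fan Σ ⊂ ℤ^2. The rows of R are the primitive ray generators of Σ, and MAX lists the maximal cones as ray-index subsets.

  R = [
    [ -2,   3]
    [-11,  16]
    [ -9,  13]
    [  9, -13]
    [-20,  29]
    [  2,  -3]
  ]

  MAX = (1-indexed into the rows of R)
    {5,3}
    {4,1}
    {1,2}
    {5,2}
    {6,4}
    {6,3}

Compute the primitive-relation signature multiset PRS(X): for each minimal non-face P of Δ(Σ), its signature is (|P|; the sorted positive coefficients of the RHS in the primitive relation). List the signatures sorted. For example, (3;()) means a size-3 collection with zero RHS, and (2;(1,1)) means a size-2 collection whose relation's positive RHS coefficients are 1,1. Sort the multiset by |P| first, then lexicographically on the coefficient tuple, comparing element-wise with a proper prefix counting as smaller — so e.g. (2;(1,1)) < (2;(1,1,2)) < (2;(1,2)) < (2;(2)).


9 minimal non-faces of Δ(Σ) (on 6 rays):

  P={1,6}:  v_{1} + v_{6} = 0 — sig = (2;())
  P={3,4}:  v_{3} + v_{4} = 0 — sig = (2;())
  P={1,3}:  v_{1} + v_{3} = v_{2} — sig = (2;(1))
  P={2,3}:  v_{2} + v_{3} = v_{5} — sig = (2;(1))
  P={2,4}:  v_{2} + v_{4} = v_{1} — sig = (2;(1))
  P={2,6}:  v_{2} + v_{6} = v_{3} — sig = (2;(1))
  P={4,5}:  v_{4} + v_{5} = v_{2} — sig = (2;(1))
  P={1,5}:  v_{1} + v_{5} = 2·v_{2} — sig = (2;(2))
  P={5,6}:  v_{5} + v_{6} = 2·v_{3} — sig = (2;(2))

so the primitive-relation signature multiset is
    |P|=2: 9 collections, coeffs (), (), (1), (1), (1), (1), (1), (2), (2)


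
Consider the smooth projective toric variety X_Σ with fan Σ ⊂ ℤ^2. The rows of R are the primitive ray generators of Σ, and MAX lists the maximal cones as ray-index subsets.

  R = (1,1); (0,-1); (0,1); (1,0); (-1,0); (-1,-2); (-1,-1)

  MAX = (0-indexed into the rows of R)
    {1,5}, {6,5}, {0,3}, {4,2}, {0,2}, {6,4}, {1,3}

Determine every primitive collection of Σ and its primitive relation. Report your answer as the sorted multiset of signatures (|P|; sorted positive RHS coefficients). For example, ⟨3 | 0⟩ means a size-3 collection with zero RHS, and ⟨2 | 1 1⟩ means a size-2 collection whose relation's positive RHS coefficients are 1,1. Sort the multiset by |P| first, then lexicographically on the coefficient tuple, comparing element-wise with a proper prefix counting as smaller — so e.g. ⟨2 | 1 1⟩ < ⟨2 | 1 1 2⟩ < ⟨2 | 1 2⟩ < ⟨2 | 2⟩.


Σ has 14 primitive collections:

  P = {0,6}:  v_{0} + v_{6} = 0  →  sig = ⟨2 | 0⟩
  P = {1,2}:  v_{1} + v_{2} = 0  →  sig = ⟨2 | 0⟩
  P = {3,4}:  v_{3} + v_{4} = 0  →  sig = ⟨2 | 0⟩
  P = {0,1}:  v_{0} + v_{1} = v_{3}  →  sig = ⟨2 | 1⟩
  P = {0,4}:  v_{0} + v_{4} = v_{2}  →  sig = ⟨2 | 1⟩
  P = {0,5}:  v_{0} + v_{5} = v_{1}  →  sig = ⟨2 | 1⟩
  P = {1,4}:  v_{1} + v_{4} = v_{6}  →  sig = ⟨2 | 1⟩
  P = {1,6}:  v_{1} + v_{6} = v_{5}  →  sig = ⟨2 | 1⟩
  P = {2,3}:  v_{2} + v_{3} = v_{0}  →  sig = ⟨2 | 1⟩
  P = {2,5}:  v_{2} + v_{5} = v_{6}  →  sig = ⟨2 | 1⟩
  P = {2,6}:  v_{2} + v_{6} = v_{4}  →  sig = ⟨2 | 1⟩
  P = {3,6}:  v_{3} + v_{6} = v_{1}  →  sig = ⟨2 | 1⟩
  P = {3,5}:  v_{3} + v_{5} = 2·v_{1}  →  sig = ⟨2 | 2⟩
  P = {4,5}:  v_{4} + v_{5} = 2·v_{6}  →  sig = ⟨2 | 2⟩

Hence PRS(X_Σ) =
    |P|=2: 14 collections, coeffs (), (), (), (1), (1), (1), (1), (1), (1), (1), (1), (1), (2), (2)


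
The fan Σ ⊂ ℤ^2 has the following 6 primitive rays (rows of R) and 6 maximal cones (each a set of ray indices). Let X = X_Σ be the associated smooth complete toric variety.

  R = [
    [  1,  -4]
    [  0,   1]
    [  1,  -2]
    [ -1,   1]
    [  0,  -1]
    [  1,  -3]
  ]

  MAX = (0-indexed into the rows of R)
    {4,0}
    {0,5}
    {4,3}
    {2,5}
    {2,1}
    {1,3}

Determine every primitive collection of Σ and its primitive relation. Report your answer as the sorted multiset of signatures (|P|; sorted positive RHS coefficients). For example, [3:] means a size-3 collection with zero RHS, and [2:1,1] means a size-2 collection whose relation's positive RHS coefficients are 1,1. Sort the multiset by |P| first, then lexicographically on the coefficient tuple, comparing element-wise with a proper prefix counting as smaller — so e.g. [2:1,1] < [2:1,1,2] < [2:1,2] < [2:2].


Primitive collections (9):

  {1,4}:  v_{1} + v_{4} = 0  ⟹  sig = [2:]
  {0,1}:  v_{0} + v_{1} = v_{5}  ⟹  sig = [2:1]
  {1,5}:  v_{1} + v_{5} = v_{2}  ⟹  sig = [2:1]
  {2,3}:  v_{2} + v_{3} = v_{4}  ⟹  sig = [2:1]
  {2,4}:  v_{2} + v_{4} = v_{5}  ⟹  sig = [2:1]
  {4,5}:  v_{4} + v_{5} = v_{0}  ⟹  sig = [2:1]
  {0,2}:  v_{0} + v_{2} = 2·v_{5}  ⟹  sig = [2:2]
  {3,5}:  v_{3} + v_{5} = 2·v_{4}  ⟹  sig = [2:2]
  {0,3}:  v_{0} + v_{3} = 3·v_{4}  ⟹  sig = [2:3]

Signatures (|P|; sorted positive RHS coefficients), sorted:
    [2:]
    [2:1]
    [2:1]
    [2:1]
    [2:1]
    [2:1]
    [2:2]
    [2:2]
    [2:3]


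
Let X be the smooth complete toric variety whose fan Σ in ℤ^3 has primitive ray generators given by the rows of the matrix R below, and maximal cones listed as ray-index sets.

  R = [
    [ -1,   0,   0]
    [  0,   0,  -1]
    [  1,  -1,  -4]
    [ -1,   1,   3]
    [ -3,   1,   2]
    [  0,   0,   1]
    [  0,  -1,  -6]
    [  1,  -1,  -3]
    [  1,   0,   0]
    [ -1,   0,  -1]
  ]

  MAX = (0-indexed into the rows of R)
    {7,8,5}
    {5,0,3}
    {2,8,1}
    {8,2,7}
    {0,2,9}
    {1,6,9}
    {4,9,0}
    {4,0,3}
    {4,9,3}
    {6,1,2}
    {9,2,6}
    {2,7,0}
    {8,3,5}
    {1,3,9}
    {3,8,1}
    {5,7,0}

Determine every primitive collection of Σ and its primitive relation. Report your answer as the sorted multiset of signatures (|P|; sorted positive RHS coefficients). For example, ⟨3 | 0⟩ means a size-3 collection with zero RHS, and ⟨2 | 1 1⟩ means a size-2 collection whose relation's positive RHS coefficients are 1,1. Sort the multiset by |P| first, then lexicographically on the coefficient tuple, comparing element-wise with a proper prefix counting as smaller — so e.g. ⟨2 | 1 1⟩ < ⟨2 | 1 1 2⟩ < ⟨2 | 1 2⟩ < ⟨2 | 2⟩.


Σ has 23 primitive collections:

  P = {0,8}:  v_{0} + v_{8} = 0 ; sig = ⟨2 | 0⟩
  P = {1,5}:  v_{1} + v_{5} = 0 ; sig = ⟨2 | 0⟩
  P = {3,7}:  v_{3} + v_{7} = 0 ; sig = ⟨2 | 0⟩
  P = {0,1}:  v_{0} + v_{1} = v_{9} ; sig = ⟨2 | 1⟩
  P = {1,7}:  v_{1} + v_{7} = v_{2} ; sig = ⟨2 | 1⟩
  P = {2,3}:  v_{2} + v_{3} = v_{1} ; sig = ⟨2 | 1⟩
  P = {2,5}:  v_{2} + v_{5} = v_{7} ; sig = ⟨2 | 1⟩
  P = {5,9}:  v_{5} + v_{9} = v_{0} ; sig = ⟨2 | 1⟩
  P = {8,9}:  v_{8} + v_{9} = v_{1} ; sig = ⟨2 | 1⟩
  P = {4,7}:  v_{4} + v_{7} = v_{0} + v_{9} ; sig = ⟨2 | 1 1⟩
  P = {4,8}:  v_{4} + v_{8} = v_{3} + v_{9} ; sig = ⟨2 | 1 1⟩
  P = {5,6}:  v_{5} + v_{6} = v_{2} + v_{9} ; sig = ⟨2 | 1 1⟩
  P = {7,9}:  v_{7} + v_{9} = v_{0} + v_{2} ; sig = ⟨2 | 1 1⟩
  P = {0,6}:  v_{0} + v_{6} = v_{2} + 2·v_{9} ; sig = ⟨2 | 1 2⟩
  P = {1,4}:  v_{1} + v_{4} = v_{3} + 2·v_{9} ; sig = ⟨2 | 1 2⟩
  P = {3,6}:  v_{3} + v_{6} = 2·v_{1} + v_{9} ; sig = ⟨2 | 1 2⟩
  P = {4,5}:  v_{4} + v_{5} = 2·v_{0} + v_{3} ; sig = ⟨2 | 1 2⟩
  P = {6,7}:  v_{6} + v_{7} = 2·v_{2} + v_{9} ; sig = ⟨2 | 1 2⟩
  P = {6,8}:  v_{6} + v_{8} = 2·v_{1} + v_{2} ; sig = ⟨2 | 1 2⟩
  P = {4,6}:  v_{4} + v_{6} = v_{1} + 3·v_{9} ; sig = ⟨2 | 1 3⟩
  P = {2,4}:  v_{2} + v_{4} = 2·v_{9} ; sig = ⟨2 | 2⟩
  P = {0,3,9}:  v_{0} + v_{3} + v_{9} = v_{4} ; sig = ⟨3 | 1⟩
  P = {1,2,9}:  v_{1} + v_{2} + v_{9} = v_{6} ; sig = ⟨3 | 1⟩

Hence PRS(X_Σ) =
    ⟨2 | 0⟩
    ⟨2 | 0⟩
    ⟨2 | 0⟩
    ⟨2 | 1⟩
    ⟨2 | 1⟩
    ⟨2 | 1⟩
    ⟨2 | 1⟩
    ⟨2 | 1⟩
    ⟨2 | 1⟩
    ⟨2 | 1 1⟩
    ⟨2 | 1 1⟩
    ⟨2 | 1 1⟩
    ⟨2 | 1 1⟩
    ⟨2 | 1 2⟩
    ⟨2 | 1 2⟩
    ⟨2 | 1 2⟩
    ⟨2 | 1 2⟩
    ⟨2 | 1 2⟩
    ⟨2 | 1 2⟩
    ⟨2 | 1 3⟩
    ⟨2 | 2⟩
    ⟨3 | 1⟩
    ⟨3 | 1⟩


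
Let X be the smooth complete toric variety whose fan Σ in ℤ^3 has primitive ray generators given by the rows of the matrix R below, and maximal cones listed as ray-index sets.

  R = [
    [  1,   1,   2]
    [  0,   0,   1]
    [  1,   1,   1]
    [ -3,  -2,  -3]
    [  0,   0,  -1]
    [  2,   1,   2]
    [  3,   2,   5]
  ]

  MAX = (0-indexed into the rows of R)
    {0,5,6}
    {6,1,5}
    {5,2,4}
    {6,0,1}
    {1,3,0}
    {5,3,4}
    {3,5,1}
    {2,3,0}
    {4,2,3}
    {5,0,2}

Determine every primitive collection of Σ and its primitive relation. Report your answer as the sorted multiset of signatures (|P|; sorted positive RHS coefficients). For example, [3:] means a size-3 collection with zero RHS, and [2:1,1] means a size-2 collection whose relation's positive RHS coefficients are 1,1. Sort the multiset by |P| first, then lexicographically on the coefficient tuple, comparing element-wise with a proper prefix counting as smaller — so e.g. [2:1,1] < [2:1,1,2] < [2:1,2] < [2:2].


Minimal non-faces — 9 found among 7 rays, 10 max cones:

  P = {1,4}:  v_{1} + v_{4} = 0 — sig = [2:]
  P = {0,4}:  v_{0} + v_{4} = v_{2} — sig = [2:1]
  P = {1,2}:  v_{1} + v_{2} = v_{0} — sig = [2:1]
  P = {4,6}:  v_{4} + v_{6} = v_{0} + v_{5} — sig = [2:1,1]
  P = {2,6}:  v_{2} + v_{6} = 2·v_{0} + v_{5} — sig = [2:1,2]
  P = {3,6}:  v_{3} + v_{6} = 2·v_{1} — sig = [2:2]
  P = {2,3,5}:  v_{2} + v_{3} + v_{5} = 0 — sig = [3:]
  P = {0,1,5}:  v_{0} + v_{1} + v_{5} = v_{6} — sig = [3:1]
  P = {0,3,5}:  v_{0} + v_{3} + v_{5} = v_{1} — sig = [3:1]

so the primitive-relation signature multiset is
[[2:], [2:1], [2:1], [2:1,1], [2:1,2], [2:2], [3:], [3:1], [3:1]]


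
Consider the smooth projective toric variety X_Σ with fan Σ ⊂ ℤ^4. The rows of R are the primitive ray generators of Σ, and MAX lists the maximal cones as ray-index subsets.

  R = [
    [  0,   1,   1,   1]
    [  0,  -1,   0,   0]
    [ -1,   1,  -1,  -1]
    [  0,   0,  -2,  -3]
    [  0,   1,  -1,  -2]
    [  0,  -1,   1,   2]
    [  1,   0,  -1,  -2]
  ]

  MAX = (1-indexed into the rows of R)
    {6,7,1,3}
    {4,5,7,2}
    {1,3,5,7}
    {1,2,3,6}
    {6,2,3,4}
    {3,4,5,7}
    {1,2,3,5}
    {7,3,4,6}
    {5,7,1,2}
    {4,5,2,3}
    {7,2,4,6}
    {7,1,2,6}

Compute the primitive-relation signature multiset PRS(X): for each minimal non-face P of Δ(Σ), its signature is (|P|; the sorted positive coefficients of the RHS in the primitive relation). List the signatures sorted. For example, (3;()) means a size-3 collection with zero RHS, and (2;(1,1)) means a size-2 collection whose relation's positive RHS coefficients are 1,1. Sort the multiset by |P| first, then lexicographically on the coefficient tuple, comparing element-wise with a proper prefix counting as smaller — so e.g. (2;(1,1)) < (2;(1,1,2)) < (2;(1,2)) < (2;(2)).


Σ has 3 primitive collections:

  {5,6}:  v_{5} + v_{6} = 0  ⇒ sig = (2;())
  {1,4}:  v_{1} + v_{4} = v_{5}  ⇒ sig = (2;(1))
  {2,3,7}:  v_{2} + v_{3} + v_{7} = v_{4}  ⇒ sig = (3;(1))

Signatures (|P|; sorted positive RHS coefficients), sorted:
    (2;())
    (2;(1))
    (3;(1))


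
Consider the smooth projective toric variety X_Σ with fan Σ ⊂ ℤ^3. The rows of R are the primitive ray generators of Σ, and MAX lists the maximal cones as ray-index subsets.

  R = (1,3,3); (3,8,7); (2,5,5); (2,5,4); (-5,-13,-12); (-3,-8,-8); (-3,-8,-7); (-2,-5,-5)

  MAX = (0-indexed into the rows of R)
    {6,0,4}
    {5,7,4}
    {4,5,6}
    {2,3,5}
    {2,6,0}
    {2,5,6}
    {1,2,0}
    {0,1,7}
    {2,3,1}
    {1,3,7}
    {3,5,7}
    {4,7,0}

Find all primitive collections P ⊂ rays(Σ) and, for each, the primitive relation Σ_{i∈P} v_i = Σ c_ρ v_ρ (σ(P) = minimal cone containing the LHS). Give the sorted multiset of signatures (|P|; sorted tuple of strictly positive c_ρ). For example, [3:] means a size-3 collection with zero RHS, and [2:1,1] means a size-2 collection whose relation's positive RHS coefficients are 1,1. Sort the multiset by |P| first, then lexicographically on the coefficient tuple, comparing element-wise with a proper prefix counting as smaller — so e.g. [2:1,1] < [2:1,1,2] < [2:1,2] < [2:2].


|primitive collections| = 10. Relations:

  • {1,6}:  v_{1} + v_{6} = 0  →  sig = [2:]
  • {2,7}:  v_{2} + v_{7} = 0  →  sig = [2:]
  • {0,3}:  v_{0} + v_{3} = v_{1}  →  sig = [2:1]
  • {0,5}:  v_{0} + v_{5} = v_{7}  →  sig = [2:1]
  • {1,4}:  v_{1} + v_{4} = v_{7}  →  sig = [2:1]
  • {2,4}:  v_{2} + v_{4} = v_{6}  →  sig = [2:1]
  • {3,4}:  v_{3} + v_{4} = v_{5}  →  sig = [2:1]
  • {6,7}:  v_{6} + v_{7} = v_{4}  →  sig = [2:1]
  • {1,5}:  v_{1} + v_{5} = v_{3} + v_{7}  →  sig = [2:1,1]
  • {3,6}:  v_{3} + v_{6} = v_{2} + v_{5}  →  sig = [2:1,1]

Signatures (|P|; sorted positive RHS coefficients), sorted:
[[2:], [2:], [2:1], [2:1], [2:1], [2:1], [2:1], [2:1], [2:1,1], [2:1,1]]


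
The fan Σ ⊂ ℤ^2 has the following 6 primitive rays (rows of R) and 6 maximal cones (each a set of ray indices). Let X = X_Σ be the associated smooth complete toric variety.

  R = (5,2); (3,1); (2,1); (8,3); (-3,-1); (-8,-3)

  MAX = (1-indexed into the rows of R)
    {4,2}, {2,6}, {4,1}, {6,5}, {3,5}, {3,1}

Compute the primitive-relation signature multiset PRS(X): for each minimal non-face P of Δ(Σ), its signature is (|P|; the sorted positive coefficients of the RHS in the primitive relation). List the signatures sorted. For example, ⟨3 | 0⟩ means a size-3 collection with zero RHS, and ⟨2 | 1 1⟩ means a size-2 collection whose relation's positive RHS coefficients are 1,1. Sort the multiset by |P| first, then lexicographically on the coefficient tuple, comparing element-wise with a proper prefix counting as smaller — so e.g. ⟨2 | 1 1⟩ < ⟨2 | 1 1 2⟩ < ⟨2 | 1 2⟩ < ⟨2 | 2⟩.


The 9 primitive collections of Σ (r=6, n=2):

  {2,5}:  v_{2} + v_{5} = 0  →  sig = ⟨2 | 0⟩
  {4,6}:  v_{4} + v_{6} = 0  →  sig = ⟨2 | 0⟩
  {1,2}:  v_{1} + v_{2} = v_{4}  →  sig = ⟨2 | 1⟩
  {1,5}:  v_{1} + v_{5} = v_{3}  →  sig = ⟨2 | 1⟩
  {1,6}:  v_{1} + v_{6} = v_{5}  →  sig = ⟨2 | 1⟩
  {2,3}:  v_{2} + v_{3} = v_{1}  →  sig = ⟨2 | 1⟩
  {4,5}:  v_{4} + v_{5} = v_{1}  →  sig = ⟨2 | 1⟩
  {3,4}:  v_{3} + v_{4} = 2·v_{1}  →  sig = ⟨2 | 2⟩
  {3,6}:  v_{3} + v_{6} = 2·v_{5}  →  sig = ⟨2 | 2⟩

Hence PRS(X_Σ) =
    |P|=2: 9 collections, coeffs (), (), (1), (1), (1), (1), (1), (2), (2)


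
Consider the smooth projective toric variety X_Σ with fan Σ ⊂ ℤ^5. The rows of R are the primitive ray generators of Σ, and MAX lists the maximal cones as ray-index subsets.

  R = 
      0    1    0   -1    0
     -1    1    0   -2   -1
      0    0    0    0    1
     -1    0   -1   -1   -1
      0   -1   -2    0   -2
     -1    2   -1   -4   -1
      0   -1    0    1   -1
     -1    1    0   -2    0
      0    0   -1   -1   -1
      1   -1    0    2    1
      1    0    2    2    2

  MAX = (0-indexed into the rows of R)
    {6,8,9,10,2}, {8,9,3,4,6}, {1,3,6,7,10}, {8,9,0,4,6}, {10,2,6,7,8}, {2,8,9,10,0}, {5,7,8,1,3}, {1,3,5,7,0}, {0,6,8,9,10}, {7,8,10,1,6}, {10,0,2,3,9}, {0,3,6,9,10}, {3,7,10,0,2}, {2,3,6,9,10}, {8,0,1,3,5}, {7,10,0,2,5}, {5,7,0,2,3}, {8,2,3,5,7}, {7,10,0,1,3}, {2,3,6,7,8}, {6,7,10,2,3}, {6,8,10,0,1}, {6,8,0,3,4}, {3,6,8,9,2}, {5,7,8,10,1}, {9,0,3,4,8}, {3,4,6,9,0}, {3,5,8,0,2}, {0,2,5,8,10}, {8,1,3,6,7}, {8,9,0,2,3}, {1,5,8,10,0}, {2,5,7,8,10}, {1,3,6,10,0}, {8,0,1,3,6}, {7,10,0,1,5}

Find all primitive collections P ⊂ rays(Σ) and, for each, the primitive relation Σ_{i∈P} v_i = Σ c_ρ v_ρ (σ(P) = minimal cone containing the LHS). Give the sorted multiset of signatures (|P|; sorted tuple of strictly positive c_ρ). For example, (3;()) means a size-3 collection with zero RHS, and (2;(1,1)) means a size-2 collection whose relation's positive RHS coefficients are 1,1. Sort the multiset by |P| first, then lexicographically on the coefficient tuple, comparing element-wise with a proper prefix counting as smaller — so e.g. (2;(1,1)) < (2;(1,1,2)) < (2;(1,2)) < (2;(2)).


The 16 primitive collections of Σ (r=11, n=5):

  P = {1,9}:  v_{1} + v_{9} = 0 ; sig = (2;())
  P = {1,2}:  v_{1} + v_{2} = v_{7} ; sig = (2;(1))
  P = {7,9}:  v_{7} + v_{9} = v_{2} ; sig = (2;(1))
  P = {4,7}:  v_{4} + v_{7} = v_{3} + v_{8} ; sig = (2;(1,1))
  P = {5,6}:  v_{5} + v_{6} = v_{1} + v_{8} ; sig = (2;(1,1))
  P = {2,4}:  v_{2} + v_{4} = v_{3} + v_{8} + v_{9} ; sig = (2;(1,1,1))
  P = {4,10}:  v_{4} + v_{10} = v_{0} + v_{6} + v_{9} ; sig = (2;(1,1,1))
  P = {5,9}:  v_{5} + v_{9} = v_{0} + v_{2} + v_{8} ; sig = (2;(1,1,1))
  P = {1,4}:  v_{1} + v_{4} = v_{0} + v_{3} + v_{6} + v_{8} ; sig = (2;(1,1,1,1))
  P = {4,5}:  v_{4} + v_{5} = v_{0} + v_{3} + 2·v_{8} ; sig = (2;(1,1,2))
  P = {0,2,6}:  v_{0} + v_{2} + v_{6} = 0 ; sig = (3;())
  P = {3,8,10}:  v_{3} + v_{8} + v_{10} = 0 ; sig = (3;())
  P = {0,6,7}:  v_{0} + v_{6} + v_{7} = v_{1} ; sig = (3;(1))
  P = {0,7,8}:  v_{0} + v_{7} + v_{8} = v_{5} ; sig = (3;(1))
  P = {3,5,10}:  v_{3} + v_{5} + v_{10} = v_{0} + v_{7} ; sig = (3;(1,1))
  P = {0,3,6,8,9}:  v_{0} + v_{3} + v_{6} + v_{8} + v_{9} = v_{4} ; sig = (5;(1))

Sorted signature multiset PRS(X):
{ (2;()),  (2;(1)) ×2,  (2;(1,1)) ×2,  (2;(1,1,1)) ×3,  (2;(1,1,1,1)),  (2;(1,1,2)),  (3;()) ×2,  (3;(1)) ×2,  (3;(1,1)),  (5;(1)) }


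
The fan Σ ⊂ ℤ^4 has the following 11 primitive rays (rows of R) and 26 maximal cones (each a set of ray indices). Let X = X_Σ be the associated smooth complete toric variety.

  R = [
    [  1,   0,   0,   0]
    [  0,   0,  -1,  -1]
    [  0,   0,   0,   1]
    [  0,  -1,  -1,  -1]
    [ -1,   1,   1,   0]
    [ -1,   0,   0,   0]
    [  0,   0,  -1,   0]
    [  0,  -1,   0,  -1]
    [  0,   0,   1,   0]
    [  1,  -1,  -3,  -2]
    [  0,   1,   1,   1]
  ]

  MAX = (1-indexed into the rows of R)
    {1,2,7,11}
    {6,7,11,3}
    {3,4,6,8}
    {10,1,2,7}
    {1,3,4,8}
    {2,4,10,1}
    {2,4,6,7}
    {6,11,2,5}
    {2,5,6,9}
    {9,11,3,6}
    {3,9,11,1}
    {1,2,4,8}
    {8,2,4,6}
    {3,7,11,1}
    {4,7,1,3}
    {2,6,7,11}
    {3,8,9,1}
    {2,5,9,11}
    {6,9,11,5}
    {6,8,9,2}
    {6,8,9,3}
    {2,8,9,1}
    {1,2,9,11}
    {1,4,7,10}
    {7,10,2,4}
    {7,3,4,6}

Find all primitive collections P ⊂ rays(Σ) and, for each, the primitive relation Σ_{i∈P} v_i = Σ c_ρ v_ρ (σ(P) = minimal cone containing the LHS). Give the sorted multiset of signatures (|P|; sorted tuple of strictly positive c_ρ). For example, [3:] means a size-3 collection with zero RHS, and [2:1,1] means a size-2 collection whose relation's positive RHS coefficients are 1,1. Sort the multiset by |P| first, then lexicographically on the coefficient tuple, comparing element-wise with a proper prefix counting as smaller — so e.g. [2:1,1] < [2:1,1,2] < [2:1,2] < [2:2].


|primitive collections| = 20. Relations:

  P = {1,6}:  v_{1} + v_{6} = 0  ⟹  sig = [2:]
  P = {4,11}:  v_{4} + v_{11} = 0  ⟹  sig = [2:]
  P = {7,9}:  v_{7} + v_{9} = 0  ⟹  sig = [2:]
  P = {2,3}:  v_{2} + v_{3} = v_{7}  ⟹  sig = [2:1]
  P = {4,9}:  v_{4} + v_{9} = v_{8}  ⟹  sig = [2:1]
  P = {7,8}:  v_{7} + v_{8} = v_{4}  ⟹  sig = [2:1]
  P = {8,11}:  v_{8} + v_{11} = v_{9}  ⟹  sig = [2:1]
  P = {3,5}:  v_{3} + v_{5} = v_{6} + v_{11}  ⟹  sig = [2:1,1]
  P = {1,5}:  v_{1} + v_{5} = v_{2} + v_{9} + v_{11}  ⟹  sig = [2:1,1,1]
  P = {4,5}:  v_{4} + v_{5} = v_{2} + v_{6} + v_{9}  ⟹  sig = [2:1,1,1]
  P = {5,7}:  v_{5} + v_{7} = v_{2} + v_{6} + v_{11}  ⟹  sig = [2:1,1,1]
  P = {6,10}:  v_{6} + v_{10} = v_{2} + v_{4} + v_{7}  ⟹  sig = [2:1,1,1]
  P = {9,10}:  v_{9} + v_{10} = v_{1} + v_{2} + v_{4}  ⟹  sig = [2:1,1,1]
  P = {10,11}:  v_{10} + v_{11} = v_{1} + v_{2} + v_{7}  ⟹  sig = [2:1,1,1]
  P = {3,10}:  v_{3} + v_{10} = v_{1} + v_{4} + 2·v_{7}  ⟹  sig = [2:1,1,2]
  P = {5,8}:  v_{5} + v_{8} = v_{2} + v_{6} + 2·v_{9}  ⟹  sig = [2:1,1,2]
  P = {8,10}:  v_{8} + v_{10} = v_{1} + v_{2} + 2·v_{4}  ⟹  sig = [2:1,1,2]
  P = {5,10}:  v_{5} + v_{10} = 2·v_{2}  ⟹  sig = [2:2]
  P = {1,2,4,7}:  v_{1} + v_{2} + v_{4} + v_{7} = v_{10}  ⟹  sig = [4:1]
  P = {2,6,9,11}:  v_{2} + v_{6} + v_{9} + v_{11} = v_{5}  ⟹  sig = [4:1]

Hence PRS(X_Σ) =
[[2:], [2:], [2:], [2:1], [2:1], [2:1], [2:1], [2:1,1], [2:1,1,1], [2:1,1,1], [2:1,1,1], [2:1,1,1], [2:1,1,1], [2:1,1,1], [2:1,1,2], [2:1,1,2], [2:1,1,2], [2:2], [4:1], [4:1]]


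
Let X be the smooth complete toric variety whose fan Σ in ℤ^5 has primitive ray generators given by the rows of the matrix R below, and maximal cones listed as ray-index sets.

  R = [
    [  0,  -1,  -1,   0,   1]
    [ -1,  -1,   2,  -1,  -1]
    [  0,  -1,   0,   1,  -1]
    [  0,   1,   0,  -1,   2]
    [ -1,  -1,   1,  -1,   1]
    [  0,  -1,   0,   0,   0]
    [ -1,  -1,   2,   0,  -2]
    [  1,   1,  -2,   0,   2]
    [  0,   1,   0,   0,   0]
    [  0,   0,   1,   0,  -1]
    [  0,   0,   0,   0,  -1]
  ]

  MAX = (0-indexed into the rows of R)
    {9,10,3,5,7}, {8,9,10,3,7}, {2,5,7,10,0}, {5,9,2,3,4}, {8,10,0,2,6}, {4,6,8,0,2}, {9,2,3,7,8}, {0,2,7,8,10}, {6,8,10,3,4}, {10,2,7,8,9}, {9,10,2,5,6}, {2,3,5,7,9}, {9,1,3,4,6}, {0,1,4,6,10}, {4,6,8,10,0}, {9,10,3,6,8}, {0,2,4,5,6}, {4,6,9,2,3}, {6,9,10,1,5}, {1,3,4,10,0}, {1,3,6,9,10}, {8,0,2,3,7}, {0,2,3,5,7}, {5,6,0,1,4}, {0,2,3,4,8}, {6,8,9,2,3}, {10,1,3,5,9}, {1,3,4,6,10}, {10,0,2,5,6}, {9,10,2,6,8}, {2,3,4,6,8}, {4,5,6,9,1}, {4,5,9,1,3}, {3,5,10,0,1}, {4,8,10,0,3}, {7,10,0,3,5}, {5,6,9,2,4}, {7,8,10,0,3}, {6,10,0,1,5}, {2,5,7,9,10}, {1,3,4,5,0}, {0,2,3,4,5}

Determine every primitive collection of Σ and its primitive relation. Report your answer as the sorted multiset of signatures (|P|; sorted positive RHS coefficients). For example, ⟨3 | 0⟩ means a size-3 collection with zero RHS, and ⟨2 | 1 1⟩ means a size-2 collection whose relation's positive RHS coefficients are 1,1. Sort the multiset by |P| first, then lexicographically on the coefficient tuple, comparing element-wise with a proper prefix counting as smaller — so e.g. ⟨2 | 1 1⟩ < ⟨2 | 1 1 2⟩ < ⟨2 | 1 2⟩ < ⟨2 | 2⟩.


|primitive collections| = 14. Relations:

  P={5,8}:  v_{5} + v_{8} = 0 — sig = ⟨2 | 0⟩
  P={6,7}:  v_{6} + v_{7} = 0 — sig = ⟨2 | 0⟩
  P={0,9}:  v_{0} + v_{9} = v_{5} — sig = ⟨2 | 1⟩
  P={1,2}:  v_{1} + v_{2} = v_{5} + v_{6} — sig = ⟨2 | 1 1⟩
  P={4,7}:  v_{4} + v_{7} = v_{0} + v_{3} — sig = ⟨2 | 1 1⟩
  P={1,7}:  v_{1} + v_{7} = v_{3} + v_{5} + v_{10} — sig = ⟨2 | 1 1 1⟩
  P={1,8}:  v_{1} + v_{8} = v_{3} + v_{6} + v_{10} — sig = ⟨2 | 1 1 1⟩
  P={2,3,10}:  v_{2} + v_{3} + v_{10} = 0 — sig = ⟨3 | 0⟩
  P={0,3,6}:  v_{0} + v_{3} + v_{6} = v_{4} — sig = ⟨3 | 1⟩
  P={4,9,10}:  v_{4} + v_{9} + v_{10} = v_{1} — sig = ⟨3 | 1⟩
  P={2,4,10}:  v_{2} + v_{4} + v_{10} = v_{0} + v_{6} — sig = ⟨3 | 1 1⟩
  P={3,5,6}:  v_{3} + v_{5} + v_{6} = v_{4} + v_{9} — sig = ⟨3 | 1 1⟩
  P={4,5,10}:  v_{4} + v_{5} + v_{10} = v_{0} + v_{1} — sig = ⟨3 | 1 1⟩
  P={4,8,9}:  v_{4} + v_{8} + v_{9} = v_{3} + v_{6} — sig = ⟨3 | 1 1⟩

Sorted signature multiset PRS(X):
[⟨2 | 0⟩, ⟨2 | 0⟩, ⟨2 | 1⟩, ⟨2 | 1 1⟩, ⟨2 | 1 1⟩, ⟨2 | 1 1 1⟩, ⟨2 | 1 1 1⟩, ⟨3 | 0⟩, ⟨3 | 1⟩, ⟨3 | 1⟩, ⟨3 | 1 1⟩, ⟨3 | 1 1⟩, ⟨3 | 1 1⟩, ⟨3 | 1 1⟩]


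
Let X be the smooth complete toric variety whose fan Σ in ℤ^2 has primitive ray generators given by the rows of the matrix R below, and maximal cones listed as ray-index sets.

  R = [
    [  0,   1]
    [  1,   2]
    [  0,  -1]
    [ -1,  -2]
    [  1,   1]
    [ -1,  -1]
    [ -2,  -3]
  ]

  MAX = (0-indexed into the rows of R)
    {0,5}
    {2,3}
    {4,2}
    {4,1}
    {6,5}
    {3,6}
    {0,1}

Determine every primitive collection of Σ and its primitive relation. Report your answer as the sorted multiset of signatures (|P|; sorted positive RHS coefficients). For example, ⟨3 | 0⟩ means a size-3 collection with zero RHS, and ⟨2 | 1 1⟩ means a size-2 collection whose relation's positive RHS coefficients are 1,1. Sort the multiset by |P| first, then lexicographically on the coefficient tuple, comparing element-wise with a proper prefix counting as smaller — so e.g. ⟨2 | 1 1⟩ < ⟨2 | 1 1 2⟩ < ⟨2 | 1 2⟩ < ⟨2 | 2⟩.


Σ has 14 primitive collections:

  {0,2}:  v_{0} + v_{2} = 0  ⇒ sig = ⟨2 | 0⟩
  {1,3}:  v_{1} + v_{3} = 0  ⇒ sig = ⟨2 | 0⟩
  {4,5}:  v_{4} + v_{5} = 0  ⇒ sig = ⟨2 | 0⟩
  {0,3}:  v_{0} + v_{3} = v_{5}  ⇒ sig = ⟨2 | 1⟩
  {0,4}:  v_{0} + v_{4} = v_{1}  ⇒ sig = ⟨2 | 1⟩
  {1,2}:  v_{1} + v_{2} = v_{4}  ⇒ sig = ⟨2 | 1⟩
  {1,5}:  v_{1} + v_{5} = v_{0}  ⇒ sig = ⟨2 | 1⟩
  {1,6}:  v_{1} + v_{6} = v_{5}  ⇒ sig = ⟨2 | 1⟩
  {2,5}:  v_{2} + v_{5} = v_{3}  ⇒ sig = ⟨2 | 1⟩
  {3,4}:  v_{3} + v_{4} = v_{2}  ⇒ sig = ⟨2 | 1⟩
  {3,5}:  v_{3} + v_{5} = v_{6}  ⇒ sig = ⟨2 | 1⟩
  {4,6}:  v_{4} + v_{6} = v_{3}  ⇒ sig = ⟨2 | 1⟩
  {0,6}:  v_{0} + v_{6} = 2·v_{5}  ⇒ sig = ⟨2 | 2⟩
  {2,6}:  v_{2} + v_{6} = 2·v_{3}  ⇒ sig = ⟨2 | 2⟩

Sorted signature multiset PRS(X):
{ ⟨2 | 0⟩ ×3,  ⟨2 | 1⟩ ×9,  ⟨2 | 2⟩ ×2 }
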